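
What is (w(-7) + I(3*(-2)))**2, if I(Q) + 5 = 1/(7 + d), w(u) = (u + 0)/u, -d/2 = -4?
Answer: 3481/225 ≈ 15.471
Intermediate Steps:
d = 8 (d = -2*(-4) = 8)
w(u) = 1 (w(u) = u/u = 1)
I(Q) = -74/15 (I(Q) = -5 + 1/(7 + 8) = -5 + 1/15 = -74/15)
(w(-7) + I(3*(-2)))**2 = (1 - 74/15)**2 = (-59/15)**2 = 3481/225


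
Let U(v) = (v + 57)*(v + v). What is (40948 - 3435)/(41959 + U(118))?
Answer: 37513/83259 ≈ 0.45056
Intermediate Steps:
U(v) = 2*v*(57 + v) (U(v) = (57 + v)*(2*v) = 2*v*(57 + v))
(40948 - 3435)/(41959 + U(118)) = (40948 - 3435)/(41959 + 2*118*(57 + 118)) = 37513/(41959 + 2*118*175) = 37513/(41959 + 41300) = 37513/83259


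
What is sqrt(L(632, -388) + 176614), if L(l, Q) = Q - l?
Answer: sqrt(175594) ≈ 419.04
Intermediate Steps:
sqrt(L(632, -388) + 176614) = sqrt((-388 - 1*632) + 176614) = sqrt((-388 - 632) + 176614) = sqrt(-1020 + 176614) = sqrt(175594)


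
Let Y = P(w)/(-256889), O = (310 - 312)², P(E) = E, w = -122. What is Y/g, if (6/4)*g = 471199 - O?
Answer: 61/40348270785 ≈ 1.5118e-9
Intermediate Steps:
O = 4 (O = (-2)² = 4)
Y = 122/256889 (Y = -122/(-256889) = -122*(-1/256889) = 122/256889 ≈ 0.00047491)
g = 314130 (g = 2*(471199 - 1*4)/3 = 2*(471199 - 4)/3 = (⅔)*471195 = 314130)
Y/g = (122/256889)/314130 = (122/256889)*(1/314130) = 61/40348270785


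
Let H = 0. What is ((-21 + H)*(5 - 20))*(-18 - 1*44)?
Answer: -19530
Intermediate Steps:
((-21 + H)*(5 - 20))*(-18 - 1*44) = ((-21 + 0)*(5 - 20))*(-18 - 1*44) = (-21*(-15))*(-18 - 44) = 315*(-62) = -19530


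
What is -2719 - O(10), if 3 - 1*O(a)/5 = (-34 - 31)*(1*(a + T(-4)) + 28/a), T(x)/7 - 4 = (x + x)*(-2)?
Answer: -52394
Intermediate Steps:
T(x) = 28 - 28*x (T(x) = 28 + 7*((x + x)*(-2)) = 28 + 7*((2*x)*(-2)) = 28 + 7*(-4*x) = 28 - 28*x)
O(a) = 45515 + 325*a + 9100/a (O(a) = 15 - 5*(-34 - 31)*(1*(a + (28 - 28*(-4))) + 28/a) = 15 - (-325)*(1*(a + (28 + 112)) + 28/a) = 15 - (-325)*(1*(a + 140) + 28/a) = 15 - (-325)*(1*(140 + a) + 28/a) = 15 - (-325)*((140 + a) + 28/a) = 15 - (-325)*(140 + a + 28/a) = 15 - 5*(-9100 - 1820/a - 65*a) = 15 + (45500 + 325*a + 9100/a) = 45515 + 325*a + 9100/a)
-2719 - O(10) = -2719 - (45515 + 325*10 + 9100/10) = -2719 - (45515 + 3250 + 9100*(⅒)) = -2719 - (45515 + 3250 + 910) = -2719 - 1*49675 = -2719 - 49675 = -52394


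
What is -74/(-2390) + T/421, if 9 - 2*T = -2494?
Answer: 3022239/1006190 ≈ 3.0036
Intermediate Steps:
T = 2503/2 (T = 9/2 - ½*(-2494) = 9/2 + 1247 = 2503/2 ≈ 1251.5)
-74/(-2390) + T/421 = -74/(-2390) + (2503/2)/421 = -74*(-1/2390) + (2503/2)*(1/421) = 37/1195 + 2503/842 = 3022239/1006190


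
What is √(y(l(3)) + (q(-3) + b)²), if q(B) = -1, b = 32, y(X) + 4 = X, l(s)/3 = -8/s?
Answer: √949 ≈ 30.806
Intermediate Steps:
l(s) = -24/s (l(s) = 3*(-8/s) = -24/s)
y(X) = -4 + X
√(y(l(3)) + (q(-3) + b)²) = √((-4 - 24/3) + (-1 + 32)²) = √((-4 - 24*⅓) + 31²) = √((-4 - 8) + 961) = √(-12 + 961) = √949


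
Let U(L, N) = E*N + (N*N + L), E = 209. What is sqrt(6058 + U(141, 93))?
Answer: sqrt(34285) ≈ 185.16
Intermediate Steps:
U(L, N) = L + N**2 + 209*N (U(L, N) = 209*N + (N*N + L) = 209*N + (N**2 + L) = 209*N + (L + N**2) = L + N**2 + 209*N)
sqrt(6058 + U(141, 93)) = sqrt(6058 + (141 + 93**2 + 209*93)) = sqrt(6058 + (141 + 8649 + 19437)) = sqrt(6058 + 28227) = sqrt(34285)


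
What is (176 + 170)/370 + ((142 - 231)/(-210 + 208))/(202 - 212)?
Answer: -2601/740 ≈ -3.5149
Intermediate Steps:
(176 + 170)/370 + ((142 - 231)/(-210 + 208))/(202 - 212) = 346*(1/370) - 89/(-2)/(-10) = 173/185 - 89*(-½)*(-⅒) = 173/185 + (89/2)*(-⅒) = 173/185 - 89/20 = -2601/740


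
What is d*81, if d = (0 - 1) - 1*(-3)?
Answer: 162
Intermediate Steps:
d = 2 (d = -1 + 3 = 2)
d*81 = 2*81 = 162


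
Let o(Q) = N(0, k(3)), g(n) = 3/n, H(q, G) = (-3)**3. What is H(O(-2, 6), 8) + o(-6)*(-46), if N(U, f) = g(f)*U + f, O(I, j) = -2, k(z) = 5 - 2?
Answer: -165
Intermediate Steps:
k(z) = 3
H(q, G) = -27
N(U, f) = f + 3*U/f (N(U, f) = (3/f)*U + f = 3*U/f + f = f + 3*U/f)
o(Q) = 3 (o(Q) = 3 + 3*0/3 = 3 + 3*0*(1/3) = 3 + 0 = 3)
H(O(-2, 6), 8) + o(-6)*(-46) = -27 + 3*(-46) = -27 - 138 = -165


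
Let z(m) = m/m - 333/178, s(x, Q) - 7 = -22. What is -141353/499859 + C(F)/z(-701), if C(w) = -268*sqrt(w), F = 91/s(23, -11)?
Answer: -141353/499859 + 47704*I*sqrt(1365)/2325 ≈ -0.28279 + 758.05*I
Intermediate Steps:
s(x, Q) = -15 (s(x, Q) = 7 - 22 = -15)
z(m) = -155/178 (z(m) = 1 - 333*1/178 = 1 - 333/178 = -155/178)
F = -91/15 (F = 91/(-15) = 91*(-1/15) = -91/15 ≈ -6.0667)
-141353/499859 + C(F)/z(-701) = -141353/499859 + (-268*I*sqrt(1365)/15)/(-155/178) = -141353*1/499859 - 268*I*sqrt(1365)/15*(-178/155) = -141353/499859 - 268*I*sqrt(1365)/15*(-178/155) = -141353/499859 + 47704*I*sqrt(1365)/2325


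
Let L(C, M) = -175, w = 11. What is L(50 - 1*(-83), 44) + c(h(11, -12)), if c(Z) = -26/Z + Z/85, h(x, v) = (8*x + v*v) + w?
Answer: -3557786/20655 ≈ -172.25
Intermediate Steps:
h(x, v) = 11 + v² + 8*x (h(x, v) = (8*x + v*v) + 11 = (8*x + v²) + 11 = (v² + 8*x) + 11 = 11 + v² + 8*x)
c(Z) = -26/Z + Z/85 (c(Z) = -26/Z + Z*(1/85) = -26/Z + Z/85)
L(50 - 1*(-83), 44) + c(h(11, -12)) = -175 + (-26/(11 + (-12)² + 8*11) + (11 + (-12)² + 8*11)/85) = -175 + (-26/(11 + 144 + 88) + (11 + 144 + 88)/85) = -175 + (-26/243 + (1/85)*243) = -175 + (-26*1/243 + 243/85) = -175 + (-26/243 + 243/85) = -175 + 56839/20655 = -3557786/20655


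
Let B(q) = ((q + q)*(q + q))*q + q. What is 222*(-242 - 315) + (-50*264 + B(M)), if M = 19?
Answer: -109399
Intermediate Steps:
B(q) = q + 4*q**3 (B(q) = ((2*q)*(2*q))*q + q = (4*q**2)*q + q = 4*q**3 + q = q + 4*q**3)
222*(-242 - 315) + (-50*264 + B(M)) = 222*(-242 - 315) + (-50*264 + (19 + 4*19**3)) = 222*(-557) + (-13200 + (19 + 4*6859)) = -123654 + (-13200 + (19 + 27436)) = -123654 + (-13200 + 27455) = -123654 + 14255 = -109399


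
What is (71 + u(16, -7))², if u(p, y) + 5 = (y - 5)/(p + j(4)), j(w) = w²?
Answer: 275625/64 ≈ 4306.6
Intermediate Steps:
u(p, y) = -5 + (-5 + y)/(16 + p) (u(p, y) = -5 + (y - 5)/(p + 4²) = -5 + (-5 + y)/(p + 16) = -5 + (-5 + y)/(16 + p))
(71 + u(16, -7))² = (71 + (-85 - 7 - 5*16)/(16 + 16))² = (71 + (-85 - 7 - 80)/32)² = (71 + (1/32)*(-172))² = (71 - 43/8)² = (525/8)² = 275625/64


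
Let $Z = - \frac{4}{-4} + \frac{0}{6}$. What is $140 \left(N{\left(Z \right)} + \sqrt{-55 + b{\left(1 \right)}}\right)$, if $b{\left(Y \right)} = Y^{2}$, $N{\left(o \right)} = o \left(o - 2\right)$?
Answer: $-140 + 420 i \sqrt{6} \approx -140.0 + 1028.8 i$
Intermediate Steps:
$Z = 1$ ($Z = \left(-4\right) \left(- \frac{1}{4}\right) + 0 \cdot \frac{1}{6} = 1 + 0 = 1$)
$N{\left(o \right)} = o \left(-2 + o\right)$
$140 \left(N{\left(Z \right)} + \sqrt{-55 + b{\left(1 \right)}}\right) = 140 \left(1 \left(-2 + 1\right) + \sqrt{-55 + 1^{2}}\right) = 140 \left(1 \left(-1\right) + \sqrt{-55 + 1}\right) = 140 \left(-1 + \sqrt{-54}\right) = 140 \left(-1 + 3 i \sqrt{6}\right) = -140 + 420 i \sqrt{6}$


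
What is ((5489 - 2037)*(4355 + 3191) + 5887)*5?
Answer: 130273395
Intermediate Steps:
((5489 - 2037)*(4355 + 3191) + 5887)*5 = (3452*7546 + 5887)*5 = (26048792 + 5887)*5 = 26054679*5 = 130273395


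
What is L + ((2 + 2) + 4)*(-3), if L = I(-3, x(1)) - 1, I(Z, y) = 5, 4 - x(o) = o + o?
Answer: -20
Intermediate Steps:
x(o) = 4 - 2*o (x(o) = 4 - (o + o) = 4 - 2*o)
L = 4 (L = 5 - 1 = 4)
L + ((2 + 2) + 4)*(-3) = 4 + ((2 + 2) + 4)*(-3) = 4 + (4 + 4)*(-3) = 4 + 8*(-3) = 4 - 24 = -20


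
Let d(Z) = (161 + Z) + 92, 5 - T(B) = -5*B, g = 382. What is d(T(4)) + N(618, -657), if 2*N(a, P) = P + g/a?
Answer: -15509/309 ≈ -50.191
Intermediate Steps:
T(B) = 5 + 5*B (T(B) = 5 - (-5)/(1/B) = 5 - (-5)*B = 5 + 5*B)
d(Z) = 253 + Z
N(a, P) = P/2 + 191/a (N(a, P) = (P + 382/a)/2 = P/2 + 191/a)
d(T(4)) + N(618, -657) = (253 + (5 + 5*4)) + ((½)*(-657) + 191/618) = (253 + (5 + 20)) + (-657/2 + 191*(1/618)) = (253 + 25) + (-657/2 + 191/618) = 278 - 101411/309 = -15509/309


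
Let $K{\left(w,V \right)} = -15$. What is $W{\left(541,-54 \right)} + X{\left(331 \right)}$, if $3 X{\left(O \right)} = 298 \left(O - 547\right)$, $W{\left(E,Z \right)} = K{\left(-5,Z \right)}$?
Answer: $-21471$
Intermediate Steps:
$W{\left(E,Z \right)} = -15$
$X{\left(O \right)} = - \frac{163006}{3} + \frac{298 O}{3}$ ($X{\left(O \right)} = \frac{298 \left(O - 547\right)}{3} = \frac{298 \left(-547 + O\right)}{3} = \frac{-163006 + 298 O}{3} = - \frac{163006}{3} + \frac{298 O}{3}$)
$W{\left(541,-54 \right)} + X{\left(331 \right)} = -15 + \left(- \frac{163006}{3} + \frac{298}{3} \cdot 331\right) = -15 + \left(- \frac{163006}{3} + \frac{98638}{3}\right) = -15 - 21456 = -21471$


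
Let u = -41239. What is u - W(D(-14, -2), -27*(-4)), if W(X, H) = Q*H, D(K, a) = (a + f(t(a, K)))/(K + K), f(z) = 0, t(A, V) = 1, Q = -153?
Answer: -24715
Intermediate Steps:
D(K, a) = a/(2*K) (D(K, a) = (a + 0)/(K + K) = a/((2*K)) = a*(1/(2*K)) = a/(2*K))
W(X, H) = -153*H
u - W(D(-14, -2), -27*(-4)) = -41239 - (-153)*(-27*(-4)) = -41239 - (-153)*108 = -41239 - 1*(-16524) = -41239 + 16524 = -24715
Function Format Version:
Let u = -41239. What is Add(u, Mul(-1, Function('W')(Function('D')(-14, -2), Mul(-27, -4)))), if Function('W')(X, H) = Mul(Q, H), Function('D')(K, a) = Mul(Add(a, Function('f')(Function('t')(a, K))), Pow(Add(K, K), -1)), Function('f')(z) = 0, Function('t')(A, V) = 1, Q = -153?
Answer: -24715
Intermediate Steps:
Function('D')(K, a) = Mul(Rational(1, 2), a, Pow(K, -1)) (Function('D')(K, a) = Mul(Add(a, 0), Pow(Add(K, K), -1)) = Mul(a, Pow(Mul(2, K), -1)) = Mul(a, Mul(Rational(1, 2), Pow(K, -1))) = Mul(Rational(1, 2), a, Pow(K, -1)))
Function('W')(X, H) = Mul(-153, H)
Add(u, Mul(-1, Function('W')(Function('D')(-14, -2), Mul(-27, -4)))) = Add(-41239, Mul(-1, Mul(-153, Mul(-27, -4)))) = Add(-41239, Mul(-1, Mul(-153, 108))) = Add(-41239, Mul(-1, -16524)) = Add(-41239, 16524) = -24715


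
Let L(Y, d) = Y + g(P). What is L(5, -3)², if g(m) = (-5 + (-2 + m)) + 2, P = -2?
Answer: 4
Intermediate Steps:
g(m) = -5 + m (g(m) = (-7 + m) + 2 = -5 + m)
L(Y, d) = -7 + Y (L(Y, d) = Y + (-5 - 2) = Y - 7 = -7 + Y)
L(5, -3)² = (-7 + 5)² = (-2)² = 4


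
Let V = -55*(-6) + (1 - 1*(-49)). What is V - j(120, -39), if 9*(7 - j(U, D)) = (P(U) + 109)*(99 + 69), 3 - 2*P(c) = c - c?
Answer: 7307/3 ≈ 2435.7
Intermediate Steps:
P(c) = 3/2 (P(c) = 3/2 - (c - c)/2 = 3/2 - ½*0 = 3/2 + 0 = 3/2)
j(U, D) = -6167/3 (j(U, D) = 7 - (3/2 + 109)*(99 + 69)/9 = 7 - 221*168/18 = 7 - ⅑*18564 = 7 - 6188/3 = -6167/3)
V = 380 (V = 330 + (1 + 49) = 330 + 50 = 380)
V - j(120, -39) = 380 - 1*(-6167/3) = 380 + 6167/3 = 7307/3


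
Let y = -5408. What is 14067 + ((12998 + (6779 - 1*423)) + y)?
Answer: 28013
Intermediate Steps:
14067 + ((12998 + (6779 - 1*423)) + y) = 14067 + ((12998 + (6779 - 1*423)) - 5408) = 14067 + ((12998 + (6779 - 423)) - 5408) = 14067 + ((12998 + 6356) - 5408) = 14067 + (19354 - 5408) = 14067 + 13946 = 28013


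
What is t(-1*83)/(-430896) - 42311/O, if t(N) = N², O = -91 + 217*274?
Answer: -2071179991/2842333648 ≈ -0.72869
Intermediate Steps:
O = 59367 (O = -91 + 59458 = 59367)
t(-1*83)/(-430896) - 42311/O = (-1*83)²/(-430896) - 42311/59367 = (-83)²*(-1/430896) - 42311*1/59367 = 6889*(-1/430896) - 42311/59367 = -6889/430896 - 42311/59367 = -2071179991/2842333648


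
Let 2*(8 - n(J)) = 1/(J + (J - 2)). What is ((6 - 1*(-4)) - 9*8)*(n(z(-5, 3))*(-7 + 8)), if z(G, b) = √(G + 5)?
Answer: -1023/2 ≈ -511.50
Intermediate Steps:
z(G, b) = √(5 + G)
n(J) = 8 - 1/(2*(-2 + 2*J)) (n(J) = 8 - 1/(2*(J + (J - 2))) = 8 - 1/(2*(J + (-2 + J))) = 8 - 1/(2*(-2 + 2*J)))
((6 - 1*(-4)) - 9*8)*(n(z(-5, 3))*(-7 + 8)) = ((6 - 1*(-4)) - 9*8)*(((-33 + 32*√(5 - 5))/(4*(-1 + √(5 - 5))))*(-7 + 8)) = ((6 + 4) - 72)*(((-33 + 32*√0)/(4*(-1 + √0)))*1) = (10 - 72)*(((-33 + 32*0)/(4*(-1 + 0)))*1) = -62*(¼)*(-33 + 0)/(-1) = -62*(¼)*(-1)*(-33) = -1023/2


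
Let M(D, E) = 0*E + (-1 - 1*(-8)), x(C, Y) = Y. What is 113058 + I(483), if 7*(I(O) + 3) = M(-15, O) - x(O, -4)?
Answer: 791396/7 ≈ 1.1306e+5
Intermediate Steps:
M(D, E) = 7 (M(D, E) = 0 + (-1 + 8) = 0 + 7 = 7)
I(O) = -10/7 (I(O) = -3 + (7 - 1*(-4))/7 = -3 + (7 + 4)/7 = -3 + (⅐)*11 = -3 + 11/7 = -10/7)
113058 + I(483) = 113058 - 10/7 = 791396/7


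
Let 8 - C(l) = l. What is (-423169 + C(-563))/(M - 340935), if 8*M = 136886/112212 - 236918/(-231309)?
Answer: 180556442475552/145665526259575 ≈ 1.2395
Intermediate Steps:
C(l) = 8 - l
M = 119851865/427253424 (M = (136886/112212 - 236918/(-231309))/8 = (136886*(1/112212) - 236918*(-1/231309))/8 = (68443/56106 + 236918/231309)/8 = (⅛)*(119851865/53406678) = 119851865/427253424 ≈ 0.28052)
(-423169 + C(-563))/(M - 340935) = (-423169 + (8 - 1*(-563)))/(119851865/427253424 - 340935) = (-423169 + (8 + 563))/(-145665526259575/427253424) = (-423169 + 571)*(-427253424/145665526259575) = -422598*(-427253424/145665526259575) = 180556442475552/145665526259575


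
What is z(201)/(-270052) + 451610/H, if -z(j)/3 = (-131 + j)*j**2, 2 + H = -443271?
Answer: 1819431517805/59853380098 ≈ 30.398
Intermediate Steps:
H = -443273 (H = -2 - 443271 = -443273)
z(j) = -3*j**2*(-131 + j) (z(j) = -3*(-131 + j)*j**2 = -3*j**2*(-131 + j))
z(201)/(-270052) + 451610/H = (3*201**2*(131 - 1*201))/(-270052) + 451610/(-443273) = (3*40401*(131 - 201))*(-1/270052) + 451610*(-1/443273) = (3*40401*(-70))*(-1/270052) - 451610/443273 = -8484210*(-1/270052) - 451610/443273 = 4242105/135026 - 451610/443273 = 1819431517805/59853380098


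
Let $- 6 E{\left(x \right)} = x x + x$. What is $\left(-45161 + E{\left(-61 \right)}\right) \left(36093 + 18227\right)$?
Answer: $-2486280720$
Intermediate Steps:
$E{\left(x \right)} = - \frac{x}{6} - \frac{x^{2}}{6}$ ($E{\left(x \right)} = - \frac{x x + x}{6} = - \frac{x^{2} + x}{6} = - \frac{x + x^{2}}{6} = - \frac{x}{6} - \frac{x^{2}}{6}$)
$\left(-45161 + E{\left(-61 \right)}\right) \left(36093 + 18227\right) = \left(-45161 - - \frac{61 \left(1 - 61\right)}{6}\right) \left(36093 + 18227\right) = \left(-45161 - \left(- \frac{61}{6}\right) \left(-60\right)\right) 54320 = \left(-45161 - 610\right) 54320 = \left(-45771\right) 54320 = -2486280720$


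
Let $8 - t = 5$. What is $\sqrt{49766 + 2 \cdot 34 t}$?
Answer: $\sqrt{49970} \approx 223.54$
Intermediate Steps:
$t = 3$ ($t = 8 - 5 = 3$)
$\sqrt{49766 + 2 \cdot 34 t} = \sqrt{49766 + 2 \cdot 34 \cdot 3} = \sqrt{49766 + 68 \cdot 3} = \sqrt{49766 + 204} = \sqrt{49970}$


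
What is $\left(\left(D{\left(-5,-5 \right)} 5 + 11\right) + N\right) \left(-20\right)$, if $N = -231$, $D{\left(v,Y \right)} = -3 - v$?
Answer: $4200$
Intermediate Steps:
$\left(\left(D{\left(-5,-5 \right)} 5 + 11\right) + N\right) \left(-20\right) = \left(\left(\left(-3 - -5\right) 5 + 11\right) - 231\right) \left(-20\right) = \left(\left(\left(-3 + 5\right) 5 + 11\right) - 231\right) \left(-20\right) = \left(\left(2 \cdot 5 + 11\right) - 231\right) \left(-20\right) = \left(\left(10 + 11\right) - 231\right) \left(-20\right) = \left(21 - 231\right) \left(-20\right) = \left(-210\right) \left(-20\right) = 4200$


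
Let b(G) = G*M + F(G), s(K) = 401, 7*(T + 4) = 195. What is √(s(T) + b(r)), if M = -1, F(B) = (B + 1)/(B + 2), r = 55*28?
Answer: I*√2705896974/1542 ≈ 33.734*I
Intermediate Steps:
T = 167/7 (T = -4 + (⅐)*195 = -4 + 195/7 = 167/7 ≈ 23.857)
r = 1540
F(B) = (1 + B)/(2 + B)
b(G) = -G + (1 + G)/(2 + G) (b(G) = G*(-1) + (1 + G)/(2 + G) = -G + (1 + G)/(2 + G))
√(s(T) + b(r)) = √(401 + (1 - 1*1540 - 1*1540²)/(2 + 1540)) = √(401 + (1 - 1540 - 1*2371600)/1542) = √(401 + (1 - 1540 - 2371600)/1542) = √(401 + (1/1542)*(-2373139)) = √(401 - 2373139/1542) = √(-1754797/1542) = I*√2705896974/1542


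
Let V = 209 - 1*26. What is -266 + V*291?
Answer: 52987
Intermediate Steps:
V = 183 (V = 209 - 26 = 183)
-266 + V*291 = -266 + 183*291 = -266 + 53253 = 52987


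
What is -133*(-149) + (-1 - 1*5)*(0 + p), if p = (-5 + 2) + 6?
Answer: 19799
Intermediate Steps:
p = 3 (p = -3 + 6 = 3)
-133*(-149) + (-1 - 1*5)*(0 + p) = -133*(-149) + (-1 - 1*5)*(0 + 3) = 19817 + (-1 - 5)*3 = 19817 - 6*3 = 19817 - 18 = 19799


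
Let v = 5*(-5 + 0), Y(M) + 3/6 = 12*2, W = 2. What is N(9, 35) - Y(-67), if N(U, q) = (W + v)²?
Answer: 1011/2 ≈ 505.50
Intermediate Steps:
Y(M) = 47/2 (Y(M) = -½ + 12*2 = -½ + 24 = 47/2)
v = -25 (v = 5*(-5) = -25)
N(U, q) = 529 (N(U, q) = (2 - 25)² = (-23)² = 529)
N(9, 35) - Y(-67) = 529 - 1*47/2 = 529 - 47/2 = 1011/2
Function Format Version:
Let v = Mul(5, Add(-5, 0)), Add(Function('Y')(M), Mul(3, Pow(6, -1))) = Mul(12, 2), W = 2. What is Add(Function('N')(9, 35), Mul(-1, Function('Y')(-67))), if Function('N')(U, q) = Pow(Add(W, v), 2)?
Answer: Rational(1011, 2) ≈ 505.50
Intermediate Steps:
Function('Y')(M) = Rational(47, 2) (Function('Y')(M) = Add(Rational(-1, 2), Mul(12, 2)) = Add(Rational(-1, 2), 24) = Rational(47, 2))
v = -25 (v = Mul(5, -5) = -25)
Function('N')(U, q) = 529 (Function('N')(U, q) = Pow(Add(2, -25), 2) = Pow(-23, 2) = 529)
Add(Function('N')(9, 35), Mul(-1, Function('Y')(-67))) = Add(529, Mul(-1, Rational(47, 2))) = Add(529, Rational(-47, 2)) = Rational(1011, 2)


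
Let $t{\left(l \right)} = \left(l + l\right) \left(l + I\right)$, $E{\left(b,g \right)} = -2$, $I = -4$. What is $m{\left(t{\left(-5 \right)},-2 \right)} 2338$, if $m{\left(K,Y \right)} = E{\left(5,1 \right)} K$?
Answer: $-420840$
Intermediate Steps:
$t{\left(l \right)} = 2 l \left(-4 + l\right)$ ($t{\left(l \right)} = \left(l + l\right) \left(l - 4\right) = 2 l \left(-4 + l\right)$)
$m{\left(K,Y \right)} = - 2 K$
$m{\left(t{\left(-5 \right)},-2 \right)} 2338 = - 2 \cdot 2 \left(-5\right) \left(-4 - 5\right) 2338 = - 2 \cdot 2 \left(-5\right) \left(-9\right) 2338 = \left(-2\right) 90 \cdot 2338 = \left(-180\right) 2338 = -420840$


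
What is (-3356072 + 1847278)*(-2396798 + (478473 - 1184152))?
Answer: 4680998682738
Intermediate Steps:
(-3356072 + 1847278)*(-2396798 + (478473 - 1184152)) = -1508794*(-2396798 - 705679) = -1508794*(-3102477) = 4680998682738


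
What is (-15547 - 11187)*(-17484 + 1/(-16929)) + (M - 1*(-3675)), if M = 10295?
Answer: 7913143251688/16929 ≈ 4.6743e+8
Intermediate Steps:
(-15547 - 11187)*(-17484 + 1/(-16929)) + (M - 1*(-3675)) = (-15547 - 11187)*(-17484 + 1/(-16929)) + (10295 - 1*(-3675)) = -26734*(-17484 - 1/16929) + (10295 + 3675) = -26734*(-295986637/16929) + 13970 = 7912906753558/16929 + 13970 = 7913143251688/16929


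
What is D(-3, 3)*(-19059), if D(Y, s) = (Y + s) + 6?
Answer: -114354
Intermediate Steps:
D(Y, s) = 6 + Y + s
D(-3, 3)*(-19059) = (6 - 3 + 3)*(-19059) = 6*(-19059) = -114354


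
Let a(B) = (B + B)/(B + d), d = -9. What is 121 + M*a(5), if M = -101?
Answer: 747/2 ≈ 373.50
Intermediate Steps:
a(B) = 2*B/(-9 + B) (a(B) = (B + B)/(B - 9) = (2*B)/(-9 + B) = 2*B/(-9 + B))
121 + M*a(5) = 121 - 202*5/(-9 + 5) = 121 - 202*5/(-4) = 121 - 202*5*(-1)/4 = 121 - 101*(-5/2) = 121 + 505/2 = 747/2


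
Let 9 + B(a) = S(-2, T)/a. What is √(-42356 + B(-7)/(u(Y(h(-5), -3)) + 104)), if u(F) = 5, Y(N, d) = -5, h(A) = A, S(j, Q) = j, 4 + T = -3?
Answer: I*√24658396707/763 ≈ 205.81*I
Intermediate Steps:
T = -7 (T = -4 - 3 = -7)
B(a) = -9 - 2/a
√(-42356 + B(-7)/(u(Y(h(-5), -3)) + 104)) = √(-42356 + (-9 - 2/(-7))/(5 + 104)) = √(-42356 + (-9 - 2*(-⅐))/109) = √(-42356 + (-9 + 2/7)/109) = √(-42356 + (1/109)*(-61/7)) = √(-42356 - 61/763) = √(-32317689/763) = I*√24658396707/763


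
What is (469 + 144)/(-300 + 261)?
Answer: -613/39 ≈ -15.718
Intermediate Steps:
(469 + 144)/(-300 + 261) = 613/(-39) = 613*(-1/39) = -613/39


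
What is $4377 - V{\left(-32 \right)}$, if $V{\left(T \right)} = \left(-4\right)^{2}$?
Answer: $4361$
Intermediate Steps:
$V{\left(T \right)} = 16$
$4377 - V{\left(-32 \right)} = 4377 - 16 = 4361$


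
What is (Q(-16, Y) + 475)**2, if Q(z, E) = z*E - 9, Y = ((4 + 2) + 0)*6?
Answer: 12100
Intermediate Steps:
Y = 36 (Y = (6 + 0)*6 = 6*6 = 36)
Q(z, E) = -9 + E*z (Q(z, E) = E*z - 9 = -9 + E*z)
(Q(-16, Y) + 475)**2 = ((-9 + 36*(-16)) + 475)**2 = ((-9 - 576) + 475)**2 = (-585 + 475)**2 = (-110)**2 = 12100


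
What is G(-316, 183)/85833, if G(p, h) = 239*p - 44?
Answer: -75568/85833 ≈ -0.88041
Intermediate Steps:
G(p, h) = -44 + 239*p
G(-316, 183)/85833 = (-44 + 239*(-316))/85833 = (-44 - 75524)*(1/85833) = -75568*1/85833 = -75568/85833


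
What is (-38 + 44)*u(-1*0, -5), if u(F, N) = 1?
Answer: 6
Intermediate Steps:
(-38 + 44)*u(-1*0, -5) = (-38 + 44)*1 = 6*1 = 6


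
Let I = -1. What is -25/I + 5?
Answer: 30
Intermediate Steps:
-25/I + 5 = -25/(-1) + 5 = -25*(-1) + 5 = -5*(-5) + 5 = 25 + 5 = 30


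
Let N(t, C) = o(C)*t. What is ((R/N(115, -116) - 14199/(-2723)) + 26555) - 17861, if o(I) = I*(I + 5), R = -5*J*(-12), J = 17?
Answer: 584595235810/67200917 ≈ 8699.2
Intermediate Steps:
R = 1020 (R = -5*17*(-12) = -85*(-12) = 1020)
o(I) = I*(5 + I)
N(t, C) = C*t*(5 + C) (N(t, C) = (C*(5 + C))*t = C*t*(5 + C))
((R/N(115, -116) - 14199/(-2723)) + 26555) - 17861 = ((1020/((-116*115*(5 - 116))) - 14199/(-2723)) + 26555) - 17861 = ((1020/((-116*115*(-111))) - 14199*(-1/2723)) + 26555) - 17861 = ((1020/1480740 + 14199/2723) + 26555) - 17861 = ((1020*(1/1480740) + 14199/2723) + 26555) - 17861 = ((17/24679 + 14199/2723) + 26555) - 17861 = (350463412/67200917 + 26555) - 17861 = 1784870814347/67200917 - 17861 = 584595235810/67200917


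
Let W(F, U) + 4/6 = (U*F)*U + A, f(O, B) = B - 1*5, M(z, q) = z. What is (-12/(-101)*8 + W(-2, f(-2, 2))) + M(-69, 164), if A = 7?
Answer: -24154/303 ≈ -79.716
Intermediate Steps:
f(O, B) = -5 + B (f(O, B) = B - 5 = -5 + B)
W(F, U) = 19/3 + F*U**2 (W(F, U) = -2/3 + ((U*F)*U + 7) = -2/3 + ((F*U)*U + 7) = -2/3 + (F*U**2 + 7) = -2/3 + (7 + F*U**2) = 19/3 + F*U**2)
(-12/(-101)*8 + W(-2, f(-2, 2))) + M(-69, 164) = (-12/(-101)*8 + (19/3 - 2*(-5 + 2)**2)) - 69 = (-12*(-1/101)*8 + (19/3 - 2*(-3)**2)) - 69 = ((12/101)*8 + (19/3 - 2*9)) - 69 = (96/101 + (19/3 - 18)) - 69 = (96/101 - 35/3) - 69 = -3247/303 - 69 = -24154/303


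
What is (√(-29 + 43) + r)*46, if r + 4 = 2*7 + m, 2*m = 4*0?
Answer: 460 + 46*√14 ≈ 632.12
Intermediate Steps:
m = 0 (m = (4*0)/2 = (½)*0 = 0)
r = 10 (r = -4 + (2*7 + 0) = -4 + (14 + 0) = -4 + 14 = 10)
(√(-29 + 43) + r)*46 = (√(-29 + 43) + 10)*46 = (√14 + 10)*46 = (10 + √14)*46 = 460 + 46*√14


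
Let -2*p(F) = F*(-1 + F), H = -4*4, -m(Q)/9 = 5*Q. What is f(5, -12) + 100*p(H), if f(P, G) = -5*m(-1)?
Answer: -13825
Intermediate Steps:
m(Q) = -45*Q
f(P, G) = -225 (f(P, G) = -(-225)*(-1) = -5*45 = -225)
H = -16
p(F) = -F*(-1 + F)/2
f(5, -12) + 100*p(H) = -225 + 100*((½)*(-16)*(1 - 1*(-16))) = -225 + 100*((½)*(-16)*(1 + 16)) = -225 + 100*((½)*(-16)*17) = -225 + 100*(-136) = -225 - 13600 = -13825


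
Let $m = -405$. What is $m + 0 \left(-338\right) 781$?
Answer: $-405$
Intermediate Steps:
$m + 0 \left(-338\right) 781 = -405 + 0 \left(-338\right) 781 = -405 + 0 \cdot 781 = -405 + 0 = -405$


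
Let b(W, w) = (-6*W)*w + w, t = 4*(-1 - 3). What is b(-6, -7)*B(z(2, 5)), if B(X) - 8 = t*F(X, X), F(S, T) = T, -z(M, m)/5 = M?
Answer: -43512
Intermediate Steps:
z(M, m) = -5*M
t = -16 (t = 4*(-4) = -16)
b(W, w) = w - 6*W*w (b(W, w) = -6*W*w + w = w - 6*W*w)
B(X) = 8 - 16*X
b(-6, -7)*B(z(2, 5)) = (-7*(1 - 6*(-6)))*(8 - (-80)*2) = (-7*(1 + 36))*(8 - 16*(-10)) = (-7*37)*(8 + 160) = -259*168 = -43512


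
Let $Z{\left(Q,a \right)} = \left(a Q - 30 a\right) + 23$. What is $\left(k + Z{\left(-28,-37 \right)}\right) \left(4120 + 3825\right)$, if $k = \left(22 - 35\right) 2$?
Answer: $17026135$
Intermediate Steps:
$Z{\left(Q,a \right)} = 23 - 30 a + Q a$ ($Z{\left(Q,a \right)} = \left(Q a - 30 a\right) + 23 = \left(- 30 a + Q a\right) + 23 = 23 - 30 a + Q a$)
$k = -26$ ($k = \left(-13\right) 2 = -26$)
$\left(k + Z{\left(-28,-37 \right)}\right) \left(4120 + 3825\right) = \left(-26 - -2169\right) \left(4120 + 3825\right) = \left(-26 + \left(23 + 1110 + 1036\right)\right) 7945 = \left(-26 + 2169\right) 7945 = 2143 \cdot 7945 = 17026135$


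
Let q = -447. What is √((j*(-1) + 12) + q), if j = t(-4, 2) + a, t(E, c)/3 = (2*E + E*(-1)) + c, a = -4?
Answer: 5*I*√17 ≈ 20.616*I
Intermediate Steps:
t(E, c) = 3*E + 3*c (t(E, c) = 3*((2*E + E*(-1)) + c) = 3*((2*E - E) + c) = 3*(E + c) = 3*E + 3*c)
j = -10 (j = (3*(-4) + 3*2) - 4 = (-12 + 6) - 4 = -6 - 4 = -10)
√((j*(-1) + 12) + q) = √((-10*(-1) + 12) - 447) = √((10 + 12) - 447) = √(22 - 447) = √(-425) = 5*I*√17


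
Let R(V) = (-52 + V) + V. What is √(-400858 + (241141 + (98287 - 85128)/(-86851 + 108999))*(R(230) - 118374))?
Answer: I*√71194764763883458/1582 ≈ 1.6866e+5*I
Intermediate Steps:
R(V) = -52 + 2*V
√(-400858 + (241141 + (98287 - 85128)/(-86851 + 108999))*(R(230) - 118374)) = √(-400858 + (241141 + (98287 - 85128)/(-86851 + 108999))*((-52 + 2*230) - 118374)) = √(-400858 + (241141 + 13159/22148)*((-52 + 460) - 118374)) = √(-400858 + (241141 + 13159*(1/22148))*(408 - 118374)) = √(-400858 + (241141 + 13159/22148)*(-117966)) = √(-400858 + (5340804027/22148)*(-117966)) = √(-400858 - 315016643924541/11074) = √(-315021083026033/11074) = I*√71194764763883458/1582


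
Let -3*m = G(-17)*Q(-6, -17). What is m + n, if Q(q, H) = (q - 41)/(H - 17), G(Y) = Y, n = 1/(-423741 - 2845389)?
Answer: 12804092/1634565 ≈ 7.8333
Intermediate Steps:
n = -1/3269130 (n = 1/(-3269130) = -1/3269130 ≈ -3.0589e-7)
Q(q, H) = (-41 + q)/(-17 + H)
m = 47/6 (m = -(-17)*(-41 - 6)/(-17 - 17)/3 = -(-17)*-47/(-34)/3 = -(-17)*(-1/34*(-47))/3 = -(-17)*47/(3*34) = -⅓*(-47/2) = 47/6 ≈ 7.8333)
m + n = 47/6 - 1/3269130 = 12804092/1634565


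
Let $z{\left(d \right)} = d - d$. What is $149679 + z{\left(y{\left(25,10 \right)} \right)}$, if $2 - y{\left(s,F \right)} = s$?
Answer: $149679$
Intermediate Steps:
$y{\left(s,F \right)} = 2 - s$
$z{\left(d \right)} = 0$
$149679 + z{\left(y{\left(25,10 \right)} \right)} = 149679 + 0 = 149679$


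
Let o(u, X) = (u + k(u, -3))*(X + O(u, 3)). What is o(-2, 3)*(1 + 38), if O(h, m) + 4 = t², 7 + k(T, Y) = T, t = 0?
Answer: 429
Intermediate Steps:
k(T, Y) = -7 + T
O(h, m) = -4 (O(h, m) = -4 + 0² = -4 + 0 = -4)
o(u, X) = (-7 + 2*u)*(-4 + X) (o(u, X) = (u + (-7 + u))*(X - 4) = (-7 + 2*u)*(-4 + X))
o(-2, 3)*(1 + 38) = (28 - 8*(-2) + 3*(-2) + 3*(-7 - 2))*(1 + 38) = (28 + 16 - 6 + 3*(-9))*39 = (28 + 16 - 6 - 27)*39 = 11*39 = 429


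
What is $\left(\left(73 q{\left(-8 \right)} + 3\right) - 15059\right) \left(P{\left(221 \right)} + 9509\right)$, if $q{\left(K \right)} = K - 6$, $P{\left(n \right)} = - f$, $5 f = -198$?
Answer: $- \frac{767611954}{5} \approx -1.5352 \cdot 10^{8}$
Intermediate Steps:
$f = - \frac{198}{5}$ ($f = \frac{1}{5} \left(-198\right) = - \frac{198}{5} \approx -39.6$)
$P{\left(n \right)} = \frac{198}{5}$ ($P{\left(n \right)} = \left(-1\right) \left(- \frac{198}{5}\right) = \frac{198}{5}$)
$q{\left(K \right)} = -6 + K$ ($q{\left(K \right)} = K - 6 = -6 + K$)
$\left(\left(73 q{\left(-8 \right)} + 3\right) - 15059\right) \left(P{\left(221 \right)} + 9509\right) = \left(\left(73 \left(-6 - 8\right) + 3\right) - 15059\right) \left(\frac{198}{5} + 9509\right) = \left(\left(73 \left(-14\right) + 3\right) - 15059\right) \frac{47743}{5} = \left(\left(-1022 + 3\right) - 15059\right) \frac{47743}{5} = \left(-1019 - 15059\right) \frac{47743}{5} = \left(-16078\right) \frac{47743}{5} = - \frac{767611954}{5}$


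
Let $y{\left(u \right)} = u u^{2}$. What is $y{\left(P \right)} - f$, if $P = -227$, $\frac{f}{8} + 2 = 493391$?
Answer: $-15644195$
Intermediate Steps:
$f = 3947112$ ($f = -16 + 8 \cdot 493391 = -16 + 3947128 = 3947112$)
$y{\left(u \right)} = u^{3}$
$y{\left(P \right)} - f = \left(-227\right)^{3} - 3947112 = -11697083 - 3947112 = -15644195$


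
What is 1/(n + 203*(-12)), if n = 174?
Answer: -1/2262 ≈ -0.00044209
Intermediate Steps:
1/(n + 203*(-12)) = 1/(174 + 203*(-12)) = 1/(174 - 2436) = 1/(-2262) = -1/2262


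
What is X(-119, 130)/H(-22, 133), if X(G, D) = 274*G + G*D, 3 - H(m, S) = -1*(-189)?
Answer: 24038/93 ≈ 258.47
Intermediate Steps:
H(m, S) = -186 (H(m, S) = 3 - (-1)*(-189) = 3 - 1*189 = 3 - 189 = -186)
X(G, D) = 274*G + D*G
X(-119, 130)/H(-22, 133) = -119*(274 + 130)/(-186) = -119*404*(-1/186) = -48076*(-1/186) = 24038/93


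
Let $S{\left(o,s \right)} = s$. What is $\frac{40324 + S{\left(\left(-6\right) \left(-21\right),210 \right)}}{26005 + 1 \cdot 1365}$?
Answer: $\frac{20267}{13685} \approx 1.481$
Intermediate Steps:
$\frac{40324 + S{\left(\left(-6\right) \left(-21\right),210 \right)}}{26005 + 1 \cdot 1365} = \frac{40324 + 210}{26005 + 1 \cdot 1365} = \frac{40534}{26005 + 1365} = \frac{40534}{27370} = 40534 \cdot \frac{1}{27370} = \frac{20267}{13685}$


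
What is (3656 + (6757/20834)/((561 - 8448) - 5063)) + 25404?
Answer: 7840396711243/269800300 ≈ 29060.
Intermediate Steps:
(3656 + (6757/20834)/((561 - 8448) - 5063)) + 25404 = (3656 + (6757*(1/20834))/(-7887 - 5063)) + 25404 = (3656 + (6757/20834)/(-12950)) + 25404 = (3656 + (6757/20834)*(-1/12950)) + 25404 = (3656 - 6757/269800300) + 25404 = 986389890043/269800300 + 25404 = 7840396711243/269800300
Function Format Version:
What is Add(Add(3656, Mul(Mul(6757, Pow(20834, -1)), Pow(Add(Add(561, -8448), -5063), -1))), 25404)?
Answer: Rational(7840396711243, 269800300) ≈ 29060.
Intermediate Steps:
Add(Add(3656, Mul(Mul(6757, Pow(20834, -1)), Pow(Add(Add(561, -8448), -5063), -1))), 25404) = Add(Add(3656, Mul(Mul(6757, Rational(1, 20834)), Pow(Add(-7887, -5063), -1))), 25404) = Add(Add(3656, Mul(Rational(6757, 20834), Pow(-12950, -1))), 25404) = Add(Add(3656, Mul(Rational(6757, 20834), Rational(-1, 12950))), 25404) = Add(Add(3656, Rational(-6757, 269800300)), 25404) = Add(Rational(986389890043, 269800300), 25404) = Rational(7840396711243, 269800300)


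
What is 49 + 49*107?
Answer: 5292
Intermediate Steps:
49 + 49*107 = 49 + 5243 = 5292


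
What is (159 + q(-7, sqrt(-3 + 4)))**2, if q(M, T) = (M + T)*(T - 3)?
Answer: 29241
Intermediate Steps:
q(M, T) = (-3 + T)*(M + T) (q(M, T) = (M + T)*(-3 + T) = (-3 + T)*(M + T))
(159 + q(-7, sqrt(-3 + 4)))**2 = (159 + ((sqrt(-3 + 4))**2 - 3*(-7) - 3*sqrt(-3 + 4) - 7*sqrt(-3 + 4)))**2 = (159 + ((sqrt(1))**2 + 21 - 3*sqrt(1) - 7*sqrt(1)))**2 = (159 + (1**2 + 21 - 3*1 - 7*1))**2 = (159 + (1 + 21 - 3 - 7))**2 = (159 + 12)**2 = 171**2 = 29241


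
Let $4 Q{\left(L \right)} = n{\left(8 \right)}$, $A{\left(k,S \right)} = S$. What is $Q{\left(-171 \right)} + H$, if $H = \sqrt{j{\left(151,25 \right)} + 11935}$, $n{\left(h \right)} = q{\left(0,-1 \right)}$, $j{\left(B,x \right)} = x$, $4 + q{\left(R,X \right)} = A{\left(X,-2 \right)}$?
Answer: $- \frac{3}{2} + 2 \sqrt{2990} \approx 107.86$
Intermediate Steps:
$q{\left(R,X \right)} = -6$ ($q{\left(R,X \right)} = -4 - 2 = -6$)
$n{\left(h \right)} = -6$
$Q{\left(L \right)} = - \frac{3}{2}$ ($Q{\left(L \right)} = \frac{1}{4} \left(-6\right) = - \frac{3}{2}$)
$H = 2 \sqrt{2990}$ ($H = \sqrt{25 + 11935} = \sqrt{11960} = 2 \sqrt{2990} \approx 109.36$)
$Q{\left(-171 \right)} + H = - \frac{3}{2} + 2 \sqrt{2990}$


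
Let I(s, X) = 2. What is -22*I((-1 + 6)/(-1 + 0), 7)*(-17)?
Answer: 748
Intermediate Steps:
-22*I((-1 + 6)/(-1 + 0), 7)*(-17) = -22*2*(-17) = -44*(-17) = 748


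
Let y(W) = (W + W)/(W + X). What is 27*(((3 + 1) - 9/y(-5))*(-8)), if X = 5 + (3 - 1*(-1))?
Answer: -8208/5 ≈ -1641.6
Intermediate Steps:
X = 9 (X = 5 + (3 + 1) = 5 + 4 = 9)
y(W) = 2*W/(9 + W) (y(W) = (W + W)/(W + 9) = (2*W)/(9 + W) = 2*W/(9 + W))
27*(((3 + 1) - 9/y(-5))*(-8)) = 27*(((3 + 1) - 9/(2*(-5)/(9 - 5)))*(-8)) = 27*((4 - 9/(2*(-5)/4))*(-8)) = 27*((4 - 9/(2*(-5)*(¼)))*(-8)) = 27*((4 - 9/(-5/2))*(-8)) = 27*((4 - 9*(-⅖))*(-8)) = 27*((4 + 18/5)*(-8)) = 27*((38/5)*(-8)) = 27*(-304/5) = -8208/5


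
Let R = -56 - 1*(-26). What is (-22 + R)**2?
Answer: 2704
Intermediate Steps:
R = -30 (R = -56 + 26 = -30)
(-22 + R)**2 = (-22 - 30)**2 = (-52)**2 = 2704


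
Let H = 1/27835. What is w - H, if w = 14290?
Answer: 397762149/27835 ≈ 14290.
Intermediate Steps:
H = 1/27835 ≈ 3.5926e-5
w - H = 14290 - 1*1/27835 = 14290 - 1/27835 = 397762149/27835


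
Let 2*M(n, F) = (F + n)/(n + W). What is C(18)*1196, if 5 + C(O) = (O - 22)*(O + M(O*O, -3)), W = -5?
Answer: -30145180/319 ≈ -94499.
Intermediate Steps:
M(n, F) = (F + n)/(2*(-5 + n)) (M(n, F) = ((F + n)/(n - 5))/2 = ((F + n)/(-5 + n))/2 = (F + n)/(2*(-5 + n)))
C(O) = -5 + (-22 + O)*(O + (-3 + O**2)/(2*(-5 + O**2))) (C(O) = -5 + (O - 22)*(O + (-3 + O*O)/(2*(-5 + O*O))) = -5 + (-22 + O)*(O + (-3 + O**2)/(2*(-5 + O**2))))
C(18)*1196 = ((116 - 43*18**3 - 42*18**2 + 2*18**4 + 217*18)/(2*(-5 + 18**2)))*1196 = ((116 - 43*5832 - 42*324 + 2*104976 + 3906)/(2*(-5 + 324)))*1196 = ((1/2)*(116 - 250776 - 13608 + 209952 + 3906)/319)*1196 = ((1/2)*(1/319)*(-50410))*1196 = -25205/319*1196 = -30145180/319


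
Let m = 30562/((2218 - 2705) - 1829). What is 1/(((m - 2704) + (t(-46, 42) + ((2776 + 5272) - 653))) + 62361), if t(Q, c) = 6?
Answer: 1158/77637883 ≈ 1.4915e-5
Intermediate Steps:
m = -15281/1158 (m = 30562/(-487 - 1829) = 30562/(-2316) = 30562*(-1/2316) = -15281/1158 ≈ -13.196)
1/(((m - 2704) + (t(-46, 42) + ((2776 + 5272) - 653))) + 62361) = 1/(((-15281/1158 - 2704) + (6 + ((2776 + 5272) - 653))) + 62361) = 1/((-3146513/1158 + (6 + (8048 - 653))) + 62361) = 1/((-3146513/1158 + (6 + 7395)) + 62361) = 1/((-3146513/1158 + 7401) + 62361) = 1/(5423845/1158 + 62361) = 1/(77637883/1158) = 1158/77637883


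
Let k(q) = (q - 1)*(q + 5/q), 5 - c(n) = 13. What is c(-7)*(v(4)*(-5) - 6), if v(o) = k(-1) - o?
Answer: 368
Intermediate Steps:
c(n) = -8 (c(n) = 5 - 1*13 = 5 - 13 = -8)
k(q) = (-1 + q)*(q + 5/q)
v(o) = 12 - o (v(o) = (5 + (-1)² - 1*(-1) - 5/(-1)) - o = (5 + 1 + 1 - 5*(-1)) - o = (5 + 1 + 1 + 5) - o = 12 - o)
c(-7)*(v(4)*(-5) - 6) = -8*((12 - 1*4)*(-5) - 6) = -8*((12 - 4)*(-5) - 6) = -8*(8*(-5) - 6) = -8*(-40 - 6) = -8*(-46) = 368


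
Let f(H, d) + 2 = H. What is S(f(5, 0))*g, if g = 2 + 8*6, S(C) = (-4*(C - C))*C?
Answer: 0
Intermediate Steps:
f(H, d) = -2 + H
S(C) = 0 (S(C) = (-4*0)*C = 0*C = 0)
g = 50 (g = 2 + 48 = 50)
S(f(5, 0))*g = 0*50 = 0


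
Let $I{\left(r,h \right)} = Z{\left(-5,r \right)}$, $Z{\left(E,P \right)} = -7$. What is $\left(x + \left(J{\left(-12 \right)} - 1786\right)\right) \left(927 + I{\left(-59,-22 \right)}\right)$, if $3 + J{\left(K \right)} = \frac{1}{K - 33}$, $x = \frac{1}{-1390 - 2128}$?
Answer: $- \frac{26056254076}{15831} \approx -1.6459 \cdot 10^{6}$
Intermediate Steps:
$I{\left(r,h \right)} = -7$
$x = - \frac{1}{3518}$ ($x = \frac{1}{-3518} = - \frac{1}{3518} \approx -0.00028425$)
$J{\left(K \right)} = -3 + \frac{1}{-33 + K}$ ($J{\left(K \right)} = -3 + \frac{1}{K - 33} = -3 + \frac{1}{-33 + K}$)
$\left(x + \left(J{\left(-12 \right)} - 1786\right)\right) \left(927 + I{\left(-59,-22 \right)}\right) = \left(- \frac{1}{3518} - \left(1786 - \frac{100 - -36}{-33 - 12}\right)\right) \left(927 - 7\right) = \left(- \frac{1}{3518} - \left(1786 - \frac{100 + 36}{-45}\right)\right) 920 = \left(- \frac{1}{3518} - \frac{80506}{45}\right) 920 = \left(- \frac{283220153}{158310}\right) 920 = - \frac{26056254076}{15831}$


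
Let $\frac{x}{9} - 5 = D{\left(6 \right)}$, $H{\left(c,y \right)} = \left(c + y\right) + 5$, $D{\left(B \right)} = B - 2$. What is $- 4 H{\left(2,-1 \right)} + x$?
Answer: $57$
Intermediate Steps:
$D{\left(B \right)} = -2 + B$ ($D{\left(B \right)} = B - 2 = -2 + B$)
$H{\left(c,y \right)} = 5 + c + y$
$x = 81$ ($x = 45 + 9 \left(-2 + 6\right) = 45 + 9 \cdot 4 = 45 + 36 = 81$)
$- 4 H{\left(2,-1 \right)} + x = - 4 \left(5 + 2 - 1\right) + 81 = \left(-4\right) 6 + 81 = -24 + 81 = 57$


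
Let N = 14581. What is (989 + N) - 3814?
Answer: 11756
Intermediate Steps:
(989 + N) - 3814 = (989 + 14581) - 3814 = 15570 - 3814 = 11756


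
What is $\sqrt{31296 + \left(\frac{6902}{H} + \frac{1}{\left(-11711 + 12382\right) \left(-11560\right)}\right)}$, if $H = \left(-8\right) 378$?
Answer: $\frac{\sqrt{32982613147195635}}{1026630} \approx 176.9$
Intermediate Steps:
$H = -3024$
$\sqrt{31296 + \left(\frac{6902}{H} + \frac{1}{\left(-11711 + 12382\right) \left(-11560\right)}\right)} = \sqrt{31296 + \left(\frac{6902}{-3024} + \frac{1}{\left(-11711 + 12382\right) \left(-11560\right)}\right)} = \sqrt{31296 + \left(6902 \left(- \frac{1}{3024}\right) + \frac{1}{671} \left(- \frac{1}{11560}\right)\right)} = \sqrt{31296 + \left(- \frac{493}{216} + \frac{1}{671} \left(- \frac{1}{11560}\right)\right)} = \sqrt{31296 - \frac{239005181}{104716260}} = \sqrt{\frac{3276961067779}{104716260}} = \frac{\sqrt{32982613147195635}}{1026630}$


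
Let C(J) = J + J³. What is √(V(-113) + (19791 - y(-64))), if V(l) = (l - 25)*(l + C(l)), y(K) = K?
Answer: √199170829 ≈ 14113.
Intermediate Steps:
V(l) = (-25 + l)*(l³ + 2*l) (V(l) = (l - 25)*(l + (l + l³)) = (-25 + l)*(l³ + 2*l))
√(V(-113) + (19791 - y(-64))) = √(-113*(-50 + (-113)³ - 25*(-113)² + 2*(-113)) + (19791 - 1*(-64))) = √(-113*(-50 - 1442897 - 25*12769 - 226) + (19791 + 64)) = √(-113*(-50 - 1442897 - 319225 - 226) + 19855) = √(-113*(-1762398) + 19855) = √(199150974 + 19855) = √199170829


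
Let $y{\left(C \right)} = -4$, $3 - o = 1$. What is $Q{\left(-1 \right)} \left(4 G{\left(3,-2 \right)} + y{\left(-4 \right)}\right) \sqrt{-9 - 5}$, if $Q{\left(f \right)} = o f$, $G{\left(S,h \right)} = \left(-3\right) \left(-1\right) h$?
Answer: $56 i \sqrt{14} \approx 209.53 i$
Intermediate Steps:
$o = 2$ ($o = 3 - 1 = 2$)
$G{\left(S,h \right)} = 3 h$
$Q{\left(f \right)} = 2 f$
$Q{\left(-1 \right)} \left(4 G{\left(3,-2 \right)} + y{\left(-4 \right)}\right) \sqrt{-9 - 5} = 2 \left(-1\right) \left(4 \cdot 3 \left(-2\right) - 4\right) \sqrt{-9 - 5} = - 2 \left(4 \left(-6\right) - 4\right) \sqrt{-14} = - 2 \left(-24 - 4\right) i \sqrt{14} = \left(-2\right) \left(-28\right) i \sqrt{14} = 56 i \sqrt{14}$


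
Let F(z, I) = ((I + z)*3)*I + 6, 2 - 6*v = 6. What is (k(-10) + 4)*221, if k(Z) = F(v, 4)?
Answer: 11050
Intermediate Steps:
v = -2/3 (v = 1/3 - 1/6*6 = 1/3 - 1 = -2/3 ≈ -0.66667)
F(z, I) = 6 + I*(3*I + 3*z) (F(z, I) = (3*I + 3*z)*I + 6 = I*(3*I + 3*z) + 6 = 6 + I*(3*I + 3*z))
k(Z) = 46 (k(Z) = 6 + 3*4**2 + 3*4*(-2/3) = 6 + 3*16 - 8 = 6 + 48 - 8 = 46)
(k(-10) + 4)*221 = (46 + 4)*221 = 50*221 = 11050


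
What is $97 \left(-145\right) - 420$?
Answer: $-14485$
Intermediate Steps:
$97 \left(-145\right) - 420 = -14065 - 420 = -14485$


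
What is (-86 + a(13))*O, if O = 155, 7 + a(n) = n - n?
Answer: -14415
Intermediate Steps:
a(n) = -7 (a(n) = -7 + (n - n) = -7 + 0 = -7)
(-86 + a(13))*O = (-86 - 7)*155 = -93*155 = -14415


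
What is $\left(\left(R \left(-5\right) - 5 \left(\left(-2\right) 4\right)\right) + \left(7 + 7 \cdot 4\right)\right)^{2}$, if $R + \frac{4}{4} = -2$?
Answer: $8100$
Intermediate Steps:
$R = -3$ ($R = -1 - 2 = -3$)
$\left(\left(R \left(-5\right) - 5 \left(\left(-2\right) 4\right)\right) + \left(7 + 7 \cdot 4\right)\right)^{2} = \left(\left(\left(-3\right) \left(-5\right) - 5 \left(\left(-2\right) 4\right)\right) + \left(7 + 7 \cdot 4\right)\right)^{2} = \left(\left(15 - -40\right) + \left(7 + 28\right)\right)^{2} = \left(\left(15 + 40\right) + 35\right)^{2} = \left(55 + 35\right)^{2} = 90^{2} = 8100$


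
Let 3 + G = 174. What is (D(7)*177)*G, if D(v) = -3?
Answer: -90801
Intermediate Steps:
G = 171 (G = -3 + 174 = 171)
(D(7)*177)*G = -3*177*171 = -531*171 = -90801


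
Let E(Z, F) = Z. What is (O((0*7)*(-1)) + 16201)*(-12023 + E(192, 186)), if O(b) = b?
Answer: -191674031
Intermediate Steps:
(O((0*7)*(-1)) + 16201)*(-12023 + E(192, 186)) = ((0*7)*(-1) + 16201)*(-12023 + 192) = (0*(-1) + 16201)*(-11831) = (0 + 16201)*(-11831) = 16201*(-11831) = -191674031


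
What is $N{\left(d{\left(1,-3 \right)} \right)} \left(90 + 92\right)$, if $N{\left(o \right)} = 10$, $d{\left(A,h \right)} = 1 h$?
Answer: $1820$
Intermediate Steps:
$d{\left(A,h \right)} = h$
$N{\left(d{\left(1,-3 \right)} \right)} \left(90 + 92\right) = 10 \left(90 + 92\right) = 10 \cdot 182 = 1820$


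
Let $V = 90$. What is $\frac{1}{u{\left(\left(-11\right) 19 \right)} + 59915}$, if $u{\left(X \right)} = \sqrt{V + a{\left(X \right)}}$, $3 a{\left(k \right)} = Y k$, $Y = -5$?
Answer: $\frac{35949}{2153884072} - \frac{\sqrt{3945}}{10769420360} \approx 1.6684 \cdot 10^{-5}$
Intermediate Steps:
$a{\left(k \right)} = - \frac{5 k}{3}$ ($a{\left(k \right)} = \frac{\left(-5\right) k}{3} = - \frac{5 k}{3}$)
$u{\left(X \right)} = \sqrt{90 - \frac{5 X}{3}}$
$\frac{1}{u{\left(\left(-11\right) 19 \right)} + 59915} = \frac{1}{\frac{\sqrt{810 - 15 \left(\left(-11\right) 19\right)}}{3} + 59915} = \frac{1}{\frac{\sqrt{810 - -3135}}{3} + 59915} = \frac{1}{\frac{\sqrt{810 + 3135}}{3} + 59915} = \frac{1}{\frac{\sqrt{3945}}{3} + 59915} = \frac{1}{59915 + \frac{\sqrt{3945}}{3}}$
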